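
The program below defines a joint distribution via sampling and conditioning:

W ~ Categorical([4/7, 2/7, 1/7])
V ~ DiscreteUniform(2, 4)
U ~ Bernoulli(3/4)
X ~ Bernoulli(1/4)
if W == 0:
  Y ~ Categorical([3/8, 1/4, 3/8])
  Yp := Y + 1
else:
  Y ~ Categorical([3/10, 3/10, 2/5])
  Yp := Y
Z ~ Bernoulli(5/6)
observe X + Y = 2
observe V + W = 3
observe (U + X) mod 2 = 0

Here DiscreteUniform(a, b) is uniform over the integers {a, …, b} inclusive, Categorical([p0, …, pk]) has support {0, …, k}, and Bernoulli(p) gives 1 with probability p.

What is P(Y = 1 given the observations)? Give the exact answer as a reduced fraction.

Enumerate traces; 8 have nonzero weight after conditioning:
  (W=0, V=3, U=0, X=0, Y=2, Z=0) weight 1/448
  (W=0, V=3, U=0, X=0, Y=2, Z=1) weight 5/448
  (W=0, V=3, U=1, X=1, Y=1, Z=0) weight 1/672
  (W=0, V=3, U=1, X=1, Y=1, Z=1) weight 5/672
  (W=1, V=2, U=0, X=0, Y=2, Z=0) weight 1/840
  (W=1, V=2, U=0, X=0, Y=2, Z=1) weight 1/168
  (W=1, V=2, U=1, X=1, Y=1, Z=0) weight 1/1120
  (W=1, V=2, U=1, X=1, Y=1, Z=1) weight 1/224
Group by Y:
  weight(Y=1) = 1/70
  weight(Y=2) = 23/1120
Total weight = 1/70 + 23/1120 = 39/1120
P(Y=1 | obs) = 1/70 / 39/1120 = 16/39
P(Y=2 | obs) = 23/1120 / 39/1120 = 23/39

P(Y = 1 | obs) = 16/39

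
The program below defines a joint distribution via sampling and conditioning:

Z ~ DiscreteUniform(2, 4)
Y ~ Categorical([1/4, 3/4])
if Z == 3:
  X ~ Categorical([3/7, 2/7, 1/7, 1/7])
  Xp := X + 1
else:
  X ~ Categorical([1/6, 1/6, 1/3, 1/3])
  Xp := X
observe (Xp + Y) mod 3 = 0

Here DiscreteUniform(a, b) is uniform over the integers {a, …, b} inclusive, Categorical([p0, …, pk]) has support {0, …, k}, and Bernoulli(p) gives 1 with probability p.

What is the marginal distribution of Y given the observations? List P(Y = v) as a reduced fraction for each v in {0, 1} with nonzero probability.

Enumerate traces; 8 have nonzero weight after conditioning:
  (Z=2, Y=0, X=0) weight 1/72
  (Z=2, Y=0, X=3) weight 1/36
  (Z=2, Y=1, X=2) weight 1/12
  (Z=3, Y=0, X=2) weight 1/84
  (Z=3, Y=1, X=1) weight 1/14
  (Z=4, Y=0, X=0) weight 1/72
  (Z=4, Y=0, X=3) weight 1/36
  (Z=4, Y=1, X=2) weight 1/12
Group by Y:
  weight(Y=0) = 2/21
  weight(Y=1) = 5/21
Total weight = 2/21 + 5/21 = 1/3
P(Y=0 | obs) = 2/21 / 1/3 = 2/7
P(Y=1 | obs) = 5/21 / 1/3 = 5/7

P(Y=0) = 2/7, P(Y=1) = 5/7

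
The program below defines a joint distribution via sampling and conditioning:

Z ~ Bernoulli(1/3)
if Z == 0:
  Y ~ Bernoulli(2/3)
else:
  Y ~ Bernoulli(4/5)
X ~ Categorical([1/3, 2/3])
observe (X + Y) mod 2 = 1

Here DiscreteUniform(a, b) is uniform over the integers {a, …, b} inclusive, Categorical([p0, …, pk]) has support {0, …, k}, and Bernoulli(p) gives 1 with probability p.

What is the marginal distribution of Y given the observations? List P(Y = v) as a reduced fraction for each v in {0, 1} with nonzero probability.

Enumerate traces; 4 have nonzero weight after conditioning:
  (Z=0, Y=0, X=1) weight 4/27
  (Z=0, Y=1, X=0) weight 4/27
  (Z=1, Y=0, X=1) weight 2/45
  (Z=1, Y=1, X=0) weight 4/45
Group by Y:
  weight(Y=0) = 26/135
  weight(Y=1) = 32/135
Total weight = 26/135 + 32/135 = 58/135
P(Y=0 | obs) = 26/135 / 58/135 = 13/29
P(Y=1 | obs) = 32/135 / 58/135 = 16/29

P(Y=0) = 13/29, P(Y=1) = 16/29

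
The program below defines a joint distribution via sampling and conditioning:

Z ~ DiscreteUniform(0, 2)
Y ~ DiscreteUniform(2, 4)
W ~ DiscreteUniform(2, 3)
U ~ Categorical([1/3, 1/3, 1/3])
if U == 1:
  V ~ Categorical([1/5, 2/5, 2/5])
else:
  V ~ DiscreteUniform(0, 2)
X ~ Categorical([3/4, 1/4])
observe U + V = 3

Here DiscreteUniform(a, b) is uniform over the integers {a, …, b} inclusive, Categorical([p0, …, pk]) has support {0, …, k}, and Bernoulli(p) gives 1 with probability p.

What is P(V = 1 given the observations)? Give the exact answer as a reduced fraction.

P(V = 1 | obs) = 5/11

Enumerate traces; 72 have nonzero weight after conditioning:
  (Z=0, Y=2, W=2, U=1, V=2, X=0) weight 1/180
  (Z=0, Y=2, W=2, U=1, V=2, X=1) weight 1/540
  (Z=0, Y=2, W=2, U=2, V=1, X=0) weight 1/216
  (Z=0, Y=2, W=2, U=2, V=1, X=1) weight 1/648
  (Z=0, Y=2, W=3, U=1, V=2, X=0) weight 1/180
  (Z=0, Y=2, W=3, U=1, V=2, X=1) weight 1/540
  (Z=0, Y=2, W=3, U=2, V=1, X=0) weight 1/216
  (Z=0, Y=2, W=3, U=2, V=1, X=1) weight 1/648
  … 64 more
Group by V:
  weight(V=1) = 1/9
  weight(V=2) = 2/15
Total weight = 1/9 + 2/15 = 11/45
P(V=1 | obs) = 1/9 / 11/45 = 5/11
P(V=2 | obs) = 2/15 / 11/45 = 6/11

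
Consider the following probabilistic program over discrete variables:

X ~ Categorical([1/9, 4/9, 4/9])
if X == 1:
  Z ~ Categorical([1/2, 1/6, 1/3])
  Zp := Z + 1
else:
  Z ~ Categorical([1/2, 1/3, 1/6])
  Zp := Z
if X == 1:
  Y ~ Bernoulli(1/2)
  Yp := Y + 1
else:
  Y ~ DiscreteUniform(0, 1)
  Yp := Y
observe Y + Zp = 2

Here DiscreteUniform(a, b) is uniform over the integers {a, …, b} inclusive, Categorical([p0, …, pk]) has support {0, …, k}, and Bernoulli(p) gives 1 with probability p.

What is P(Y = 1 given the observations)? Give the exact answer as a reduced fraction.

Enumerate traces; 6 have nonzero weight after conditioning:
  (X=0, Z=1, Y=1) weight 1/54
  (X=0, Z=2, Y=0) weight 1/108
  (X=1, Z=0, Y=1) weight 1/9
  (X=1, Z=1, Y=0) weight 1/27
  (X=2, Z=1, Y=1) weight 2/27
  (X=2, Z=2, Y=0) weight 1/27
Group by Y:
  weight(Y=0) = 1/12
  weight(Y=1) = 11/54
Total weight = 1/12 + 11/54 = 31/108
P(Y=0 | obs) = 1/12 / 31/108 = 9/31
P(Y=1 | obs) = 11/54 / 31/108 = 22/31

P(Y = 1 | obs) = 22/31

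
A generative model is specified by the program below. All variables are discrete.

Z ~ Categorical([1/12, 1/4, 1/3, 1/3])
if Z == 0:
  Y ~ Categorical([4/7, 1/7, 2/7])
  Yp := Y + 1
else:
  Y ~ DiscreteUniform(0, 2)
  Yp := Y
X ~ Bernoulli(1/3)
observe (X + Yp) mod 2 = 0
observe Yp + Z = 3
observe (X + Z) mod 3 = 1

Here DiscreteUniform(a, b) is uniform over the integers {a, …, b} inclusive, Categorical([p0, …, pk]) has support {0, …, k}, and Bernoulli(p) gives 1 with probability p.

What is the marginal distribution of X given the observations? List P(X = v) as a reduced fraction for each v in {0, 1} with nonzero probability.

Enumerate traces; 2 have nonzero weight after conditioning:
  (Z=0, Y=2, X=1) weight 1/126
  (Z=1, Y=2, X=0) weight 1/18
Group by X:
  weight(X=0) = 1/18
  weight(X=1) = 1/126
Total weight = 1/18 + 1/126 = 4/63
P(X=0 | obs) = 1/18 / 4/63 = 7/8
P(X=1 | obs) = 1/126 / 4/63 = 1/8

P(X=0) = 7/8, P(X=1) = 1/8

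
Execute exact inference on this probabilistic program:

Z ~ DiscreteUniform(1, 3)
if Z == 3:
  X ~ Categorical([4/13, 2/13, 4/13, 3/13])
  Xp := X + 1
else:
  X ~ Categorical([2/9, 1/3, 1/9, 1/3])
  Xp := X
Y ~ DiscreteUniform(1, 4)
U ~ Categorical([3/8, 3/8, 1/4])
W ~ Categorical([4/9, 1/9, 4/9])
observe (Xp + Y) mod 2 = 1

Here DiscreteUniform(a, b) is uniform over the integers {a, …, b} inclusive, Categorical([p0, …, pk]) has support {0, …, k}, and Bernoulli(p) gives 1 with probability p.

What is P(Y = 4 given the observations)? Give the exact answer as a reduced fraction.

Enumerate traces; 216 have nonzero weight after conditioning:
  (Z=1, X=0, Y=1, U=0, W=0) weight 1/324
  (Z=1, X=0, Y=1, U=0, W=1) weight 1/1296
  (Z=1, X=0, Y=1, U=0, W=2) weight 1/324
  (Z=1, X=0, Y=1, U=1, W=0) weight 1/324
  (Z=1, X=0, Y=1, U=1, W=1) weight 1/1296
  (Z=1, X=0, Y=1, U=1, W=2) weight 1/324
  (Z=1, X=0, Y=1, U=2, W=0) weight 1/486
  (Z=1, X=0, Y=1, U=2, W=1) weight 1/1944
  (Z=1, X=0, Y=3, U=0, W=0) weight 1/324
  (Z=1, X=1, Y=2, U=0, W=0) weight 1/216
  … 206 more
Group by Y:
  weight(Y=1) = 41/468
  weight(Y=2) = 19/117
  weight(Y=3) = 41/468
  weight(Y=4) = 19/117
Total weight = 41/468 + 19/117 + 41/468 + 19/117 = 1/2
P(Y=1 | obs) = 41/468 / 1/2 = 41/234
P(Y=2 | obs) = 19/117 / 1/2 = 38/117
P(Y=3 | obs) = 41/468 / 1/2 = 41/234
P(Y=4 | obs) = 19/117 / 1/2 = 38/117

P(Y = 4 | obs) = 38/117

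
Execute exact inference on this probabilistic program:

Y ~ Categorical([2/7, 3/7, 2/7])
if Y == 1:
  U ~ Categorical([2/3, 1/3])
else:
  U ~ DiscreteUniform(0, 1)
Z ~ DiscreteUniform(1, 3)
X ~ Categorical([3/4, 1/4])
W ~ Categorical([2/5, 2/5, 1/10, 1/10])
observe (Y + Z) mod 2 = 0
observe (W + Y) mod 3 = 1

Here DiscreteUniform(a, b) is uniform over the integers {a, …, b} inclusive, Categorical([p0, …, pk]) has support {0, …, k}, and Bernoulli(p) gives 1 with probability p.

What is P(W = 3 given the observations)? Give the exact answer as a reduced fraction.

P(W = 3 | obs) = 3/20

Enumerate traces; 24 have nonzero weight after conditioning:
  (Y=0, U=0, Z=2, X=0, W=1) weight 1/70
  (Y=0, U=0, Z=2, X=1, W=1) weight 1/210
  (Y=0, U=1, Z=2, X=0, W=1) weight 1/70
  (Y=0, U=1, Z=2, X=1, W=1) weight 1/210
  (Y=1, U=0, Z=1, X=0, W=0) weight 1/35
  (Y=1, U=0, Z=1, X=0, W=3) weight 1/140
  (Y=1, U=0, Z=1, X=1, W=0) weight 1/105
  (Y=1, U=0, Z=1, X=1, W=3) weight 1/420
  (Y=2, U=0, Z=2, X=0, W=2) weight 1/280
  … 15 more
Group by W:
  weight(W=0) = 4/35
  weight(W=1) = 4/105
  weight(W=2) = 1/105
  weight(W=3) = 1/35
Total weight = 4/35 + 4/105 + 1/105 + 1/35 = 4/21
P(W=0 | obs) = 4/35 / 4/21 = 3/5
P(W=1 | obs) = 4/105 / 4/21 = 1/5
P(W=2 | obs) = 1/105 / 4/21 = 1/20
P(W=3 | obs) = 1/35 / 4/21 = 3/20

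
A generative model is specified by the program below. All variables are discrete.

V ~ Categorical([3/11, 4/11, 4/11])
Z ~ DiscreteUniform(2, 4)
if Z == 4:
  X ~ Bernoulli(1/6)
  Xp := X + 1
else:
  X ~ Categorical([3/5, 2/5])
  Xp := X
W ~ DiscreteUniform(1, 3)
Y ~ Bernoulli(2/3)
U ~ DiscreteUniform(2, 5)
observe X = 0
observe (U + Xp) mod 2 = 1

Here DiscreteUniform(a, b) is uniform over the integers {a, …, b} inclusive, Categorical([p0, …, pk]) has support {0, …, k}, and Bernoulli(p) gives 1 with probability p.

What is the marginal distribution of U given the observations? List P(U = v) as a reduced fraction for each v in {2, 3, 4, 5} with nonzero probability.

P(U=2) = 25/122, P(U=3) = 18/61, P(U=4) = 25/122, P(U=5) = 18/61

Enumerate traces; 108 have nonzero weight after conditioning:
  (V=0, Z=2, X=0, W=1, Y=0, U=3) weight 1/660
  (V=0, Z=2, X=0, W=1, Y=0, U=5) weight 1/660
  (V=0, Z=2, X=0, W=1, Y=1, U=3) weight 1/330
  (V=0, Z=2, X=0, W=1, Y=1, U=5) weight 1/330
  (V=0, Z=2, X=0, W=2, Y=0, U=3) weight 1/660
  (V=0, Z=2, X=0, W=2, Y=0, U=5) weight 1/660
  (V=0, Z=2, X=0, W=2, Y=1, U=3) weight 1/330
  (V=0, Z=2, X=0, W=2, Y=1, U=5) weight 1/330
  (V=0, Z=4, X=0, W=1, Y=0, U=2) weight 5/2376
  (V=0, Z=4, X=0, W=1, Y=0, U=4) weight 5/2376
  … 98 more
Group by U:
  weight(U=2) = 5/72
  weight(U=3) = 1/10
  weight(U=4) = 5/72
  weight(U=5) = 1/10
Total weight = 5/72 + 1/10 + 5/72 + 1/10 = 61/180
P(U=2 | obs) = 5/72 / 61/180 = 25/122
P(U=3 | obs) = 1/10 / 61/180 = 18/61
P(U=4 | obs) = 5/72 / 61/180 = 25/122
P(U=5 | obs) = 1/10 / 61/180 = 18/61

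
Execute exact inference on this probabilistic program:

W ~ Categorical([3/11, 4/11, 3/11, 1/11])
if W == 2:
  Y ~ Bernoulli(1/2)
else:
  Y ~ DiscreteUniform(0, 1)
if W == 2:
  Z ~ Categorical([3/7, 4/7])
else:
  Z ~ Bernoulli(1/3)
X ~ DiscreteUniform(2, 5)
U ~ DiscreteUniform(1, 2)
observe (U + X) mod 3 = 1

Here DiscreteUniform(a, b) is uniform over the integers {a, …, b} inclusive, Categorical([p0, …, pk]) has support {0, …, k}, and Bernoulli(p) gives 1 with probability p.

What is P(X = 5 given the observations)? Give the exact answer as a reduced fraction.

P(X = 5 | obs) = 1/3

Enumerate traces; 48 have nonzero weight after conditioning:
  (W=0, Y=0, Z=0, X=2, U=2) weight 1/88
  (W=0, Y=0, Z=0, X=3, U=1) weight 1/88
  (W=0, Y=0, Z=0, X=5, U=2) weight 1/88
  (W=0, Y=0, Z=1, X=2, U=2) weight 1/176
  (W=0, Y=0, Z=1, X=3, U=1) weight 1/176
  (W=0, Y=0, Z=1, X=5, U=2) weight 1/176
  (W=0, Y=1, Z=0, X=2, U=2) weight 1/88
  (W=0, Y=1, Z=0, X=3, U=1) weight 1/88
  … 40 more
Group by X:
  weight(X=2) = 1/8
  weight(X=3) = 1/8
  weight(X=5) = 1/8
Total weight = 1/8 + 1/8 + 1/8 = 3/8
P(X=2 | obs) = 1/8 / 3/8 = 1/3
P(X=3 | obs) = 1/8 / 3/8 = 1/3
P(X=5 | obs) = 1/8 / 3/8 = 1/3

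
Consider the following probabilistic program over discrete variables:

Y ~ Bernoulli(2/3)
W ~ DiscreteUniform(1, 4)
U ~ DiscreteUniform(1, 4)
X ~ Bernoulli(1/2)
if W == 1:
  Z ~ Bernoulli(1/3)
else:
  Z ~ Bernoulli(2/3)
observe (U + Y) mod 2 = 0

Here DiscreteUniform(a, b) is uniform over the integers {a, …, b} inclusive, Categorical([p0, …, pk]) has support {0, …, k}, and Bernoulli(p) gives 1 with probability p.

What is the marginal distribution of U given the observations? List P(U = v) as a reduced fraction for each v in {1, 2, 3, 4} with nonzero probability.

Enumerate traces; 64 have nonzero weight after conditioning:
  (Y=0, W=1, U=2, X=0, Z=0) weight 1/144
  (Y=0, W=1, U=2, X=0, Z=1) weight 1/288
  (Y=0, W=1, U=2, X=1, Z=0) weight 1/144
  (Y=0, W=1, U=2, X=1, Z=1) weight 1/288
  (Y=0, W=1, U=4, X=0, Z=0) weight 1/144
  (Y=0, W=1, U=4, X=0, Z=1) weight 1/288
  (Y=0, W=1, U=4, X=1, Z=0) weight 1/144
  (Y=0, W=1, U=4, X=1, Z=1) weight 1/288
  (Y=1, W=1, U=1, X=0, Z=0) weight 1/72
  (Y=1, W=1, U=3, X=0, Z=0) weight 1/72
  … 54 more
Group by U:
  weight(U=1) = 1/6
  weight(U=2) = 1/12
  weight(U=3) = 1/6
  weight(U=4) = 1/12
Total weight = 1/6 + 1/12 + 1/6 + 1/12 = 1/2
P(U=1 | obs) = 1/6 / 1/2 = 1/3
P(U=2 | obs) = 1/12 / 1/2 = 1/6
P(U=3 | obs) = 1/6 / 1/2 = 1/3
P(U=4 | obs) = 1/12 / 1/2 = 1/6

P(U=1) = 1/3, P(U=2) = 1/6, P(U=3) = 1/3, P(U=4) = 1/6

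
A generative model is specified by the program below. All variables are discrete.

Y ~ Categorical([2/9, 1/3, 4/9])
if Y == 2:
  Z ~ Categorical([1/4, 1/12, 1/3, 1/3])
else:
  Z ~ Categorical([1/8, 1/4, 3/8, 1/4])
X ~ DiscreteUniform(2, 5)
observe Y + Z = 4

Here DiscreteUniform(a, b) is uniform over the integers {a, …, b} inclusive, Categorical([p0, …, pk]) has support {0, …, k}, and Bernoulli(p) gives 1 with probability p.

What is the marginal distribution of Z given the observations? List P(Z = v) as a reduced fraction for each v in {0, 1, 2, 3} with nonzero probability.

Enumerate traces; 8 have nonzero weight after conditioning:
  (Y=1, Z=3, X=2) weight 1/48
  (Y=1, Z=3, X=3) weight 1/48
  (Y=1, Z=3, X=4) weight 1/48
  (Y=1, Z=3, X=5) weight 1/48
  (Y=2, Z=2, X=2) weight 1/27
  (Y=2, Z=2, X=3) weight 1/27
  (Y=2, Z=2, X=4) weight 1/27
  (Y=2, Z=2, X=5) weight 1/27
Group by Z:
  weight(Z=2) = 4/27
  weight(Z=3) = 1/12
Total weight = 4/27 + 1/12 = 25/108
P(Z=2 | obs) = 4/27 / 25/108 = 16/25
P(Z=3 | obs) = 1/12 / 25/108 = 9/25

P(Z=2) = 16/25, P(Z=3) = 9/25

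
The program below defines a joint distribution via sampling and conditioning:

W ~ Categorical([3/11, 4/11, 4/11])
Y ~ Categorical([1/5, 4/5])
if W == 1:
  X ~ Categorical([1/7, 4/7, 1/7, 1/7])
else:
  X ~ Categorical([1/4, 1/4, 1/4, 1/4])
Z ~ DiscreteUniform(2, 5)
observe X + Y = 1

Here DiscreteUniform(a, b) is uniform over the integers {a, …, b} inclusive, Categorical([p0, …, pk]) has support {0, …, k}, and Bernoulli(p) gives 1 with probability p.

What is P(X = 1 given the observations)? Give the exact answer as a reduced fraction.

Enumerate traces; 24 have nonzero weight after conditioning:
  (W=0, Y=0, X=1, Z=2) weight 3/880
  (W=0, Y=0, X=1, Z=3) weight 3/880
  (W=0, Y=0, X=1, Z=4) weight 3/880
  (W=0, Y=0, X=1, Z=5) weight 3/880
  (W=0, Y=1, X=0, Z=2) weight 3/220
  (W=0, Y=1, X=0, Z=3) weight 3/220
  (W=0, Y=1, X=0, Z=4) weight 3/220
  (W=0, Y=1, X=0, Z=5) weight 3/220
  … 16 more
Group by X:
  weight(X=0) = 13/77
  weight(X=1) = 113/1540
Total weight = 13/77 + 113/1540 = 373/1540
P(X=0 | obs) = 13/77 / 373/1540 = 260/373
P(X=1 | obs) = 113/1540 / 373/1540 = 113/373

P(X = 1 | obs) = 113/373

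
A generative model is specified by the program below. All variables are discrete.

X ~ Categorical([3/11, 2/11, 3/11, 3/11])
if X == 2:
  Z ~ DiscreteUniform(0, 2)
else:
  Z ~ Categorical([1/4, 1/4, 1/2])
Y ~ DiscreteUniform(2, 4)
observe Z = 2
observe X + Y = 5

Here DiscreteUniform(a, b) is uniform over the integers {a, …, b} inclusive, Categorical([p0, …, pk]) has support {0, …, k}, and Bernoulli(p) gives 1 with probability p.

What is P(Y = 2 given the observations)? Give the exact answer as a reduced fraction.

P(Y = 2 | obs) = 3/7

Enumerate traces; 3 have nonzero weight after conditioning:
  (X=1, Z=2, Y=4) weight 1/33
  (X=2, Z=2, Y=3) weight 1/33
  (X=3, Z=2, Y=2) weight 1/22
Group by Y:
  weight(Y=2) = 1/22
  weight(Y=3) = 1/33
  weight(Y=4) = 1/33
Total weight = 1/22 + 1/33 + 1/33 = 7/66
P(Y=2 | obs) = 1/22 / 7/66 = 3/7
P(Y=3 | obs) = 1/33 / 7/66 = 2/7
P(Y=4 | obs) = 1/33 / 7/66 = 2/7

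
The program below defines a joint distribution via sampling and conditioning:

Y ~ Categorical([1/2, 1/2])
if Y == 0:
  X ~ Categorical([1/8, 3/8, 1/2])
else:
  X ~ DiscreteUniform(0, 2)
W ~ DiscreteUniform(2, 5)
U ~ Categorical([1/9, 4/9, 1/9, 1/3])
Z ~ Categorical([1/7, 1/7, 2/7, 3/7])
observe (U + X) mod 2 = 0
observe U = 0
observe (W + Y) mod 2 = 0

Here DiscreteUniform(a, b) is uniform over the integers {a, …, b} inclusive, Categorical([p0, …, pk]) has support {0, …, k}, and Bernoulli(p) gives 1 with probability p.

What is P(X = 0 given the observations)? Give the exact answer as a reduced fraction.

P(X = 0 | obs) = 11/31

Enumerate traces; 32 have nonzero weight after conditioning:
  (Y=0, X=0, W=2, U=0, Z=0) weight 1/4032
  (Y=0, X=0, W=2, U=0, Z=1) weight 1/4032
  (Y=0, X=0, W=2, U=0, Z=2) weight 1/2016
  (Y=0, X=0, W=2, U=0, Z=3) weight 1/1344
  (Y=0, X=0, W=4, U=0, Z=0) weight 1/4032
  (Y=0, X=0, W=4, U=0, Z=1) weight 1/4032
  (Y=0, X=0, W=4, U=0, Z=2) weight 1/2016
  (Y=0, X=0, W=4, U=0, Z=3) weight 1/1344
  (Y=0, X=2, W=2, U=0, Z=0) weight 1/1008
  … 23 more
Group by X:
  weight(X=0) = 11/864
  weight(X=2) = 5/216
Total weight = 11/864 + 5/216 = 31/864
P(X=0 | obs) = 11/864 / 31/864 = 11/31
P(X=2 | obs) = 5/216 / 31/864 = 20/31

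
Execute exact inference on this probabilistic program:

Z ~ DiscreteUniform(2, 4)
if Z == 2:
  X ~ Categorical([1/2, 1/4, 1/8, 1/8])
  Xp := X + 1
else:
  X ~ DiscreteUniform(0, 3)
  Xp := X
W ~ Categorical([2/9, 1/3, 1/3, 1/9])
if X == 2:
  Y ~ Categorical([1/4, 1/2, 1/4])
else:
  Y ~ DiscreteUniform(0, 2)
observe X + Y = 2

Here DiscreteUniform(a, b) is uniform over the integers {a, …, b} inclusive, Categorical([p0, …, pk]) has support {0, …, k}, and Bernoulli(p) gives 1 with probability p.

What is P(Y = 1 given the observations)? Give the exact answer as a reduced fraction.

Enumerate traces; 36 have nonzero weight after conditioning:
  (Z=2, X=0, W=0, Y=2) weight 1/81
  (Z=2, X=0, W=1, Y=2) weight 1/54
  (Z=2, X=0, W=2, Y=2) weight 1/54
  (Z=2, X=0, W=3, Y=2) weight 1/162
  (Z=2, X=1, W=0, Y=1) weight 1/162
  (Z=2, X=1, W=1, Y=1) weight 1/108
  (Z=2, X=1, W=2, Y=1) weight 1/108
  (Z=2, X=1, W=3, Y=1) weight 1/324
  (Z=2, X=2, W=0, Y=0) weight 1/432
  … 27 more
Group by Y:
  weight(Y=0) = 5/96
  weight(Y=1) = 1/12
  weight(Y=2) = 1/9
Total weight = 5/96 + 1/12 + 1/9 = 71/288
P(Y=0 | obs) = 5/96 / 71/288 = 15/71
P(Y=1 | obs) = 1/12 / 71/288 = 24/71
P(Y=2 | obs) = 1/9 / 71/288 = 32/71

P(Y = 1 | obs) = 24/71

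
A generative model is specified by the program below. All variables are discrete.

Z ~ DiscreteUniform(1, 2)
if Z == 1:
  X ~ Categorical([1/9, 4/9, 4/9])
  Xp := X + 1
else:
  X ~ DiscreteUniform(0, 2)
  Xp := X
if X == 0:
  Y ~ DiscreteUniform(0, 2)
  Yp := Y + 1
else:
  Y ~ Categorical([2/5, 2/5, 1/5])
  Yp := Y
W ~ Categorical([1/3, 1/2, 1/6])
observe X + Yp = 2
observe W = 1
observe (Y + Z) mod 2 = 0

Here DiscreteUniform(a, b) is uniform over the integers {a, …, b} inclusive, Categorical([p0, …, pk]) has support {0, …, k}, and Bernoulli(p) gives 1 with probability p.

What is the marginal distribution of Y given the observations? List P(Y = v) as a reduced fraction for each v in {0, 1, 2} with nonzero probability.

Enumerate traces; 3 have nonzero weight after conditioning:
  (Z=1, X=0, Y=1, W=1) weight 1/108
  (Z=1, X=1, Y=1, W=1) weight 2/45
  (Z=2, X=2, Y=0, W=1) weight 1/30
Group by Y:
  weight(Y=0) = 1/30
  weight(Y=1) = 29/540
Total weight = 1/30 + 29/540 = 47/540
P(Y=0 | obs) = 1/30 / 47/540 = 18/47
P(Y=1 | obs) = 29/540 / 47/540 = 29/47

P(Y=0) = 18/47, P(Y=1) = 29/47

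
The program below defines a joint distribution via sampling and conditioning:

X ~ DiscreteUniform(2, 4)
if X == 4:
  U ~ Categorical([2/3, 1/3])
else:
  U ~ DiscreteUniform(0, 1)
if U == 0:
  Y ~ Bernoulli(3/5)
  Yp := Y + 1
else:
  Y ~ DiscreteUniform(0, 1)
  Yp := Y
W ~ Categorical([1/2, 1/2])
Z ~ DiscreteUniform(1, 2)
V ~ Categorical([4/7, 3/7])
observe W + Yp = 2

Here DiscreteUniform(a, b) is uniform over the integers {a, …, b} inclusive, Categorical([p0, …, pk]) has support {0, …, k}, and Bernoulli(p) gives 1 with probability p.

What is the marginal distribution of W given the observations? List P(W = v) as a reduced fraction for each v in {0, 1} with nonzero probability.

P(W=0) = 3/7, P(W=1) = 4/7

Enumerate traces; 36 have nonzero weight after conditioning:
  (X=2, U=0, Y=0, W=1, Z=1, V=0) weight 1/105
  (X=2, U=0, Y=0, W=1, Z=1, V=1) weight 1/140
  (X=2, U=0, Y=0, W=1, Z=2, V=0) weight 1/105
  (X=2, U=0, Y=0, W=1, Z=2, V=1) weight 1/140
  (X=2, U=0, Y=1, W=0, Z=1, V=0) weight 1/70
  (X=2, U=0, Y=1, W=0, Z=1, V=1) weight 3/280
  (X=2, U=0, Y=1, W=0, Z=2, V=0) weight 1/70
  (X=2, U=0, Y=1, W=0, Z=2, V=1) weight 3/280
  … 28 more
Group by W:
  weight(W=0) = 1/6
  weight(W=1) = 2/9
Total weight = 1/6 + 2/9 = 7/18
P(W=0 | obs) = 1/6 / 7/18 = 3/7
P(W=1 | obs) = 2/9 / 7/18 = 4/7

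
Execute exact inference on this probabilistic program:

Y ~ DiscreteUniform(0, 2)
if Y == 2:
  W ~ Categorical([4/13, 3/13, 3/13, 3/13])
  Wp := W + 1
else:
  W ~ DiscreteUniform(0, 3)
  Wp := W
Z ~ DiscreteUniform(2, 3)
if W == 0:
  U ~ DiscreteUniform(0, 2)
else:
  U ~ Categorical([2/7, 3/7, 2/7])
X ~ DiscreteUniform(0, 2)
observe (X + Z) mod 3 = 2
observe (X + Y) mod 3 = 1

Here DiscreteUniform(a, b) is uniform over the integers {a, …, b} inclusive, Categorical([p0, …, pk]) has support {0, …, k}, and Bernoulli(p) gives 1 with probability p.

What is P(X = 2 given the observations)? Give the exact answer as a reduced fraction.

P(X = 2 | obs) = 1/2

Enumerate traces; 24 have nonzero weight after conditioning:
  (Y=1, W=0, Z=2, U=0, X=0) weight 1/216
  (Y=1, W=0, Z=2, U=1, X=0) weight 1/216
  (Y=1, W=0, Z=2, U=2, X=0) weight 1/216
  (Y=1, W=1, Z=2, U=0, X=0) weight 1/252
  (Y=1, W=1, Z=2, U=1, X=0) weight 1/168
  (Y=1, W=1, Z=2, U=2, X=0) weight 1/252
  (Y=1, W=2, Z=2, U=0, X=0) weight 1/252
  (Y=1, W=2, Z=2, U=1, X=0) weight 1/168
  (Y=2, W=0, Z=3, U=0, X=2) weight 2/351
  … 15 more
Group by X:
  weight(X=0) = 1/18
  weight(X=2) = 1/18
Total weight = 1/18 + 1/18 = 1/9
P(X=0 | obs) = 1/18 / 1/9 = 1/2
P(X=2 | obs) = 1/18 / 1/9 = 1/2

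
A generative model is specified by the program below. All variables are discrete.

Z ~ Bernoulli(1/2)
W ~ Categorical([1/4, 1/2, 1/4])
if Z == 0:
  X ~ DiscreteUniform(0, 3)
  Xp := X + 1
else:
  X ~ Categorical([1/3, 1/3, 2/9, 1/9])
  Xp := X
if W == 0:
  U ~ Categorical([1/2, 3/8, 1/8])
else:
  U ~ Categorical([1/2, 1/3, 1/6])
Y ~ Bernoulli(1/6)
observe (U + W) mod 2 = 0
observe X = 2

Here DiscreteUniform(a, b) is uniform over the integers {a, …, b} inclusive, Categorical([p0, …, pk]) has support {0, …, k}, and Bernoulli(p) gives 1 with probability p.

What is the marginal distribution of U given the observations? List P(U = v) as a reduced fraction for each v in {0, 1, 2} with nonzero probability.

Enumerate traces; 20 have nonzero weight after conditioning:
  (Z=0, W=0, X=2, U=0, Y=0) weight 5/384
  (Z=0, W=0, X=2, U=0, Y=1) weight 1/384
  (Z=0, W=0, X=2, U=2, Y=0) weight 5/1536
  (Z=0, W=0, X=2, U=2, Y=1) weight 1/1536
  (Z=0, W=1, X=2, U=1, Y=0) weight 5/288
  (Z=0, W=1, X=2, U=1, Y=1) weight 1/288
  (Z=0, W=2, X=2, U=0, Y=0) weight 5/384
  (Z=0, W=2, X=2, U=0, Y=1) weight 1/384
  … 12 more
Group by U:
  weight(U=0) = 17/288
  weight(U=1) = 17/432
  weight(U=2) = 119/6912
Total weight = 17/288 + 17/432 + 119/6912 = 799/6912
P(U=0 | obs) = 17/288 / 799/6912 = 24/47
P(U=1 | obs) = 17/432 / 799/6912 = 16/47
P(U=2 | obs) = 119/6912 / 799/6912 = 7/47

P(U=0) = 24/47, P(U=1) = 16/47, P(U=2) = 7/47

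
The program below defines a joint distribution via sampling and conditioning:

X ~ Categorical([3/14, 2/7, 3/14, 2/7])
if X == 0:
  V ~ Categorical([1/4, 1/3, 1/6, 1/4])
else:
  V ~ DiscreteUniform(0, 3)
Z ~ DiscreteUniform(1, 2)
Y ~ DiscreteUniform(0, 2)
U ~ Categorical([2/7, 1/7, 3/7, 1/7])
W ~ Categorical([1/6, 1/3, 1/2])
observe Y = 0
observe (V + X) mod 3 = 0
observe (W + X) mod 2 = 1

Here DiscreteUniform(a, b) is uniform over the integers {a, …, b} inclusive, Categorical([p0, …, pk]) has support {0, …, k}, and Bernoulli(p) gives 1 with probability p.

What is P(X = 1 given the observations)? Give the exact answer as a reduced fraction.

Enumerate traces; 72 have nonzero weight after conditioning:
  (X=0, V=0, Z=1, Y=0, U=0, W=1) weight 1/1176
  (X=0, V=0, Z=1, Y=0, U=1, W=1) weight 1/2352
  (X=0, V=0, Z=1, Y=0, U=2, W=1) weight 1/784
  (X=0, V=0, Z=1, Y=0, U=3, W=1) weight 1/2352
  (X=0, V=0, Z=2, Y=0, U=0, W=1) weight 1/1176
  (X=0, V=0, Z=2, Y=0, U=1, W=1) weight 1/2352
  (X=0, V=0, Z=2, Y=0, U=2, W=1) weight 1/784
  (X=0, V=0, Z=2, Y=0, U=3, W=1) weight 1/2352
  (X=1, V=2, Z=1, Y=0, U=0, W=0) weight 1/1764
  (X=2, V=1, Z=1, Y=0, U=0, W=1) weight 1/1176
  … 62 more
Group by X:
  weight(X=0) = 1/84
  weight(X=1) = 1/63
  weight(X=2) = 1/168
  weight(X=3) = 2/63
Total weight = 1/84 + 1/63 + 1/168 + 2/63 = 11/168
P(X=0 | obs) = 1/84 / 11/168 = 2/11
P(X=1 | obs) = 1/63 / 11/168 = 8/33
P(X=2 | obs) = 1/168 / 11/168 = 1/11
P(X=3 | obs) = 2/63 / 11/168 = 16/33

P(X = 1 | obs) = 8/33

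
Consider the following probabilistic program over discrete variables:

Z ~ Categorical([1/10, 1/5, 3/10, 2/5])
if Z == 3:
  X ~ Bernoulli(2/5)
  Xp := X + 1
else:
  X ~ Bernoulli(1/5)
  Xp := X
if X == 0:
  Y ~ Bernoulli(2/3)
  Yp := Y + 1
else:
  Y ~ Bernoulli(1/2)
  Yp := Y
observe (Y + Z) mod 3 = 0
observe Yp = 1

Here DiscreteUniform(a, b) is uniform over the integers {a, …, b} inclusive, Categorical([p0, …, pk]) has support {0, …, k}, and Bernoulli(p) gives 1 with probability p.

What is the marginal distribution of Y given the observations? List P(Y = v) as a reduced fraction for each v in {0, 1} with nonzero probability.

P(Y=0) = 32/41, P(Y=1) = 9/41

Enumerate traces; 3 have nonzero weight after conditioning:
  (Z=0, X=0, Y=0) weight 2/75
  (Z=2, X=1, Y=1) weight 3/100
  (Z=3, X=0, Y=0) weight 2/25
Group by Y:
  weight(Y=0) = 8/75
  weight(Y=1) = 3/100
Total weight = 8/75 + 3/100 = 41/300
P(Y=0 | obs) = 8/75 / 41/300 = 32/41
P(Y=1 | obs) = 3/100 / 41/300 = 9/41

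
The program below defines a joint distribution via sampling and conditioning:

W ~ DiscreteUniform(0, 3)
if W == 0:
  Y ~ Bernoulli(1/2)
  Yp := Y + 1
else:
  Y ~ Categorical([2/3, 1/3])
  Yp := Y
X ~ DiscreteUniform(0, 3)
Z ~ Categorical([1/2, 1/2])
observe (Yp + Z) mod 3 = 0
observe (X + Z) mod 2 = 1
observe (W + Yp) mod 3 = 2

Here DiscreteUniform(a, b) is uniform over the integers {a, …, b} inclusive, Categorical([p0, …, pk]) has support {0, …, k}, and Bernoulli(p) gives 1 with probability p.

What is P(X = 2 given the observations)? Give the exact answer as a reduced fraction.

P(X = 2 | obs) = 3/14

Enumerate traces; 4 have nonzero weight after conditioning:
  (W=0, Y=1, X=0, Z=1) weight 1/64
  (W=0, Y=1, X=2, Z=1) weight 1/64
  (W=2, Y=0, X=1, Z=0) weight 1/48
  (W=2, Y=0, X=3, Z=0) weight 1/48
Group by X:
  weight(X=0) = 1/64
  weight(X=1) = 1/48
  weight(X=2) = 1/64
  weight(X=3) = 1/48
Total weight = 1/64 + 1/48 + 1/64 + 1/48 = 7/96
P(X=0 | obs) = 1/64 / 7/96 = 3/14
P(X=1 | obs) = 1/48 / 7/96 = 2/7
P(X=2 | obs) = 1/64 / 7/96 = 3/14
P(X=3 | obs) = 1/48 / 7/96 = 2/7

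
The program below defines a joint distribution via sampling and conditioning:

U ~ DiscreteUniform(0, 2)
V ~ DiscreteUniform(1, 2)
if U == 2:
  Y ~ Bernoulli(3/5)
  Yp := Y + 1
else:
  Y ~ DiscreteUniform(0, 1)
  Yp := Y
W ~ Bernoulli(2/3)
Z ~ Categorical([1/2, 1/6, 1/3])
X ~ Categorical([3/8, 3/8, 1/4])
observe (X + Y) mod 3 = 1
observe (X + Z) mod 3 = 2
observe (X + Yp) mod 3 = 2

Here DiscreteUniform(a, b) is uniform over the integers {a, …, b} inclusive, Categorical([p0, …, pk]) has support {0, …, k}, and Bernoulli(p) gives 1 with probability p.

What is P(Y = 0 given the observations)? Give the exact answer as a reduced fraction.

P(Y = 0 | obs) = 1/4

Enumerate traces; 8 have nonzero weight after conditioning:
  (U=2, V=1, Y=0, W=0, Z=1, X=1) weight 1/720
  (U=2, V=1, Y=0, W=1, Z=1, X=1) weight 1/360
  (U=2, V=1, Y=1, W=0, Z=2, X=0) weight 1/240
  (U=2, V=1, Y=1, W=1, Z=2, X=0) weight 1/120
  (U=2, V=2, Y=0, W=0, Z=1, X=1) weight 1/720
  (U=2, V=2, Y=0, W=1, Z=1, X=1) weight 1/360
  (U=2, V=2, Y=1, W=0, Z=2, X=0) weight 1/240
  (U=2, V=2, Y=1, W=1, Z=2, X=0) weight 1/120
Group by Y:
  weight(Y=0) = 1/120
  weight(Y=1) = 1/40
Total weight = 1/120 + 1/40 = 1/30
P(Y=0 | obs) = 1/120 / 1/30 = 1/4
P(Y=1 | obs) = 1/40 / 1/30 = 3/4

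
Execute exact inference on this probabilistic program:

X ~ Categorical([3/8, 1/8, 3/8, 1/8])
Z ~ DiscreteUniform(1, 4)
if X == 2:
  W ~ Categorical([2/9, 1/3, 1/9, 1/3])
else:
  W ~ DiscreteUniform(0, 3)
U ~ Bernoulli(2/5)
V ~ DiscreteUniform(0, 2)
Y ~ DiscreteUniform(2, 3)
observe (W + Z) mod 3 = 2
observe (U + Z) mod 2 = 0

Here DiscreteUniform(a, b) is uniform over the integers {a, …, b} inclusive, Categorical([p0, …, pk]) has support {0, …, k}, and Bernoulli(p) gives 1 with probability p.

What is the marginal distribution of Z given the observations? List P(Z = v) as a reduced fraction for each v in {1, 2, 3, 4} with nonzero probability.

Enumerate traces; 120 have nonzero weight after conditioning:
  (X=0, Z=1, W=1, U=1, V=0, Y=2) weight 1/640
  (X=0, Z=1, W=1, U=1, V=0, Y=3) weight 1/640
  (X=0, Z=1, W=1, U=1, V=1, Y=2) weight 1/640
  (X=0, Z=1, W=1, U=1, V=1, Y=3) weight 1/640
  (X=0, Z=1, W=1, U=1, V=2, Y=2) weight 1/640
  (X=0, Z=1, W=1, U=1, V=2, Y=3) weight 1/640
  (X=0, Z=2, W=0, U=0, V=0, Y=2) weight 3/1280
  (X=0, Z=2, W=0, U=0, V=0, Y=3) weight 3/1280
  (X=0, Z=3, W=2, U=1, V=0, Y=2) weight 1/640
  (X=0, Z=4, W=1, U=0, V=0, Y=2) weight 3/1280
  … 110 more
Group by Z:
  weight(Z=1) = 9/320
  weight(Z=2) = 5/64
  weight(Z=3) = 19/960
  weight(Z=4) = 27/640
Total weight = 9/320 + 5/64 + 19/960 + 27/640 = 323/1920
P(Z=1 | obs) = 9/320 / 323/1920 = 54/323
P(Z=2 | obs) = 5/64 / 323/1920 = 150/323
P(Z=3 | obs) = 19/960 / 323/1920 = 2/17
P(Z=4 | obs) = 27/640 / 323/1920 = 81/323

P(Z=1) = 54/323, P(Z=2) = 150/323, P(Z=3) = 2/17, P(Z=4) = 81/323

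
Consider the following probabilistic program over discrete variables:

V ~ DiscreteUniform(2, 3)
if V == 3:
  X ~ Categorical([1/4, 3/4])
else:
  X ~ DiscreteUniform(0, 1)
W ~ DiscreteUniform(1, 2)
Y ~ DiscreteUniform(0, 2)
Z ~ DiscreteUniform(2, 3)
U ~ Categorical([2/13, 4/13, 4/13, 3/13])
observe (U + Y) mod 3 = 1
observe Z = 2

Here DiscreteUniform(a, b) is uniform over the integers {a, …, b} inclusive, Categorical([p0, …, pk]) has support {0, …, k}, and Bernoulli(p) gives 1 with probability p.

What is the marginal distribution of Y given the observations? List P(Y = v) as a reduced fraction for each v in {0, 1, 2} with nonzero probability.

P(Y=0) = 4/13, P(Y=1) = 5/13, P(Y=2) = 4/13

Enumerate traces; 32 have nonzero weight after conditioning:
  (V=2, X=0, W=1, Y=0, Z=2, U=1) weight 1/156
  (V=2, X=0, W=1, Y=1, Z=2, U=0) weight 1/312
  (V=2, X=0, W=1, Y=1, Z=2, U=3) weight 1/208
  (V=2, X=0, W=1, Y=2, Z=2, U=2) weight 1/156
  (V=2, X=0, W=2, Y=0, Z=2, U=1) weight 1/156
  (V=2, X=0, W=2, Y=1, Z=2, U=0) weight 1/312
  (V=2, X=0, W=2, Y=1, Z=2, U=3) weight 1/208
  (V=2, X=0, W=2, Y=2, Z=2, U=2) weight 1/156
  … 24 more
Group by Y:
  weight(Y=0) = 2/39
  weight(Y=1) = 5/78
  weight(Y=2) = 2/39
Total weight = 2/39 + 5/78 + 2/39 = 1/6
P(Y=0 | obs) = 2/39 / 1/6 = 4/13
P(Y=1 | obs) = 5/78 / 1/6 = 5/13
P(Y=2 | obs) = 2/39 / 1/6 = 4/13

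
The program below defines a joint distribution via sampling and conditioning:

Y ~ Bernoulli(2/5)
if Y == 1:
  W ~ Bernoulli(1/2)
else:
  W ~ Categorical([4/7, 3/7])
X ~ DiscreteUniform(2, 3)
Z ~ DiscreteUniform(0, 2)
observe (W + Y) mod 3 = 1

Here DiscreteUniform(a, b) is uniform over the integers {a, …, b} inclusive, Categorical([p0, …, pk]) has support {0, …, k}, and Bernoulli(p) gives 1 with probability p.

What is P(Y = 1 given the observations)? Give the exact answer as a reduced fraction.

Enumerate traces; 12 have nonzero weight after conditioning:
  (Y=0, W=1, X=2, Z=0) weight 3/70
  (Y=0, W=1, X=2, Z=1) weight 3/70
  (Y=0, W=1, X=2, Z=2) weight 3/70
  (Y=0, W=1, X=3, Z=0) weight 3/70
  (Y=0, W=1, X=3, Z=1) weight 3/70
  (Y=0, W=1, X=3, Z=2) weight 3/70
  (Y=1, W=0, X=2, Z=0) weight 1/30
  (Y=1, W=0, X=2, Z=1) weight 1/30
  … 4 more
Group by Y:
  weight(Y=0) = 9/35
  weight(Y=1) = 1/5
Total weight = 9/35 + 1/5 = 16/35
P(Y=0 | obs) = 9/35 / 16/35 = 9/16
P(Y=1 | obs) = 1/5 / 16/35 = 7/16

P(Y = 1 | obs) = 7/16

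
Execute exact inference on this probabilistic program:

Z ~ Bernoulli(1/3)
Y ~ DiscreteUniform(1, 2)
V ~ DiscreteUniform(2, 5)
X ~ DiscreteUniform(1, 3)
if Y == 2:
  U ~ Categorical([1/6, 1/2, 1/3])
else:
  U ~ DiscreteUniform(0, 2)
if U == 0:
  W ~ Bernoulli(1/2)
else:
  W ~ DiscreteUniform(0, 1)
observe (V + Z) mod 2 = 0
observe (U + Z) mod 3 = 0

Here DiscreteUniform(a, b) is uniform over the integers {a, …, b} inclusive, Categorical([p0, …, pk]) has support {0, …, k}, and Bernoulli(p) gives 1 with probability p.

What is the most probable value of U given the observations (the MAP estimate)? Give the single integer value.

Enumerate traces; 48 have nonzero weight after conditioning:
  (Z=0, Y=1, V=2, X=1, U=0, W=0) weight 1/216
  (Z=0, Y=1, V=2, X=1, U=0, W=1) weight 1/216
  (Z=0, Y=1, V=2, X=2, U=0, W=0) weight 1/216
  (Z=0, Y=1, V=2, X=2, U=0, W=1) weight 1/216
  (Z=0, Y=1, V=2, X=3, U=0, W=0) weight 1/216
  (Z=0, Y=1, V=2, X=3, U=0, W=1) weight 1/216
  (Z=0, Y=1, V=4, X=1, U=0, W=0) weight 1/216
  (Z=0, Y=1, V=4, X=1, U=0, W=1) weight 1/216
  (Z=1, Y=1, V=3, X=1, U=2, W=0) weight 1/432
  … 39 more
Group by U:
  weight(U=0) = 1/12
  weight(U=2) = 1/18
Total weight = 1/12 + 1/18 = 5/36
P(U=0 | obs) = 1/12 / 5/36 = 3/5
P(U=2 | obs) = 1/18 / 5/36 = 2/5
argmax = 0

argmax_v P(U = v | obs) = 0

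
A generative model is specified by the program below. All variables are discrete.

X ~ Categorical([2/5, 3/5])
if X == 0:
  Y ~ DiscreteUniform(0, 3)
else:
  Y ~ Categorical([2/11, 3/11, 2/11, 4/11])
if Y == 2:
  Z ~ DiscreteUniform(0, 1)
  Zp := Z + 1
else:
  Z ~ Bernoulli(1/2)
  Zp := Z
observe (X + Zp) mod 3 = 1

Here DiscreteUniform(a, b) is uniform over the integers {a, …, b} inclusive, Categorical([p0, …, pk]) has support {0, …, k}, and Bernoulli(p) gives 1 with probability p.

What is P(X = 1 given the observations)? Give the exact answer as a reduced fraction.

Enumerate traces; 7 have nonzero weight after conditioning:
  (X=0, Y=0, Z=1) weight 1/20
  (X=0, Y=1, Z=1) weight 1/20
  (X=0, Y=2, Z=0) weight 1/20
  (X=0, Y=3, Z=1) weight 1/20
  (X=1, Y=0, Z=0) weight 3/55
  (X=1, Y=1, Z=0) weight 9/110
  (X=1, Y=3, Z=0) weight 6/55
Group by X:
  weight(X=0) = 1/5
  weight(X=1) = 27/110
Total weight = 1/5 + 27/110 = 49/110
P(X=0 | obs) = 1/5 / 49/110 = 22/49
P(X=1 | obs) = 27/110 / 49/110 = 27/49

P(X = 1 | obs) = 27/49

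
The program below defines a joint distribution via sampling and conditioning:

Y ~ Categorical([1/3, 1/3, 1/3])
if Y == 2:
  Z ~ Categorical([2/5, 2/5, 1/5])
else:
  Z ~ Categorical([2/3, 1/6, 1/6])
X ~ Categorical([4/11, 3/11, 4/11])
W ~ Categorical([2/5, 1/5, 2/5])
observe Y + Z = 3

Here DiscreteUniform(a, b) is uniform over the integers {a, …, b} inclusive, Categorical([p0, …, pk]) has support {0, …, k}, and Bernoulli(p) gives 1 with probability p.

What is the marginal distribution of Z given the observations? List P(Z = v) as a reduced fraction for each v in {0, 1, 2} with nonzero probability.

P(Z=1) = 12/17, P(Z=2) = 5/17

Enumerate traces; 18 have nonzero weight after conditioning:
  (Y=1, Z=2, X=0, W=0) weight 4/495
  (Y=1, Z=2, X=0, W=1) weight 2/495
  (Y=1, Z=2, X=0, W=2) weight 4/495
  (Y=1, Z=2, X=1, W=0) weight 1/165
  (Y=1, Z=2, X=1, W=1) weight 1/330
  (Y=1, Z=2, X=1, W=2) weight 1/165
  (Y=1, Z=2, X=2, W=0) weight 4/495
  (Y=1, Z=2, X=2, W=1) weight 2/495
  (Y=2, Z=1, X=0, W=0) weight 16/825
  … 9 more
Group by Z:
  weight(Z=1) = 2/15
  weight(Z=2) = 1/18
Total weight = 2/15 + 1/18 = 17/90
P(Z=1 | obs) = 2/15 / 17/90 = 12/17
P(Z=2 | obs) = 1/18 / 17/90 = 5/17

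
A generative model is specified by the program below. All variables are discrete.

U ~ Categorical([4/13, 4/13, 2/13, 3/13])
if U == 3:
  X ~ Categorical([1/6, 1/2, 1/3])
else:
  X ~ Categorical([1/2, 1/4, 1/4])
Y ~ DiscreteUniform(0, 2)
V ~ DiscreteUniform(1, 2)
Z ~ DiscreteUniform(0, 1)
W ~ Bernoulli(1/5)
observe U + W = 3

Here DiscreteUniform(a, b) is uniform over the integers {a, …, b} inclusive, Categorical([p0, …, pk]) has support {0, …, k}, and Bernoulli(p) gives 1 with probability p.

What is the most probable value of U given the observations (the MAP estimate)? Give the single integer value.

Enumerate traces; 72 have nonzero weight after conditioning:
  (U=2, X=0, Y=0, V=1, Z=0, W=1) weight 1/780
  (U=2, X=0, Y=0, V=1, Z=1, W=1) weight 1/780
  (U=2, X=0, Y=0, V=2, Z=0, W=1) weight 1/780
  (U=2, X=0, Y=0, V=2, Z=1, W=1) weight 1/780
  (U=2, X=0, Y=1, V=1, Z=0, W=1) weight 1/780
  (U=2, X=0, Y=1, V=1, Z=1, W=1) weight 1/780
  (U=2, X=0, Y=1, V=2, Z=0, W=1) weight 1/780
  (U=2, X=0, Y=1, V=2, Z=1, W=1) weight 1/780
  (U=3, X=0, Y=0, V=1, Z=0, W=0) weight 1/390
  … 63 more
Group by U:
  weight(U=2) = 2/65
  weight(U=3) = 12/65
Total weight = 2/65 + 12/65 = 14/65
P(U=2 | obs) = 2/65 / 14/65 = 1/7
P(U=3 | obs) = 12/65 / 14/65 = 6/7
argmax = 3

argmax_v P(U = v | obs) = 3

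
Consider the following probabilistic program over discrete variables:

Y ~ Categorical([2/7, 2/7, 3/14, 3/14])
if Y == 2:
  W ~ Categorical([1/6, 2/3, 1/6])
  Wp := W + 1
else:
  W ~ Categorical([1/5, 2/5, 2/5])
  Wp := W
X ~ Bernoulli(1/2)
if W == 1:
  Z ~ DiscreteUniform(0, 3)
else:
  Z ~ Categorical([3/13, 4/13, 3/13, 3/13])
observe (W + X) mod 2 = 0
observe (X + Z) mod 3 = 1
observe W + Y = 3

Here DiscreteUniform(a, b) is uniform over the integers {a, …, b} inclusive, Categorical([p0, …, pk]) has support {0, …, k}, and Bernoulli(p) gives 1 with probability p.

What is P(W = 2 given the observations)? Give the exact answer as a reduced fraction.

Enumerate traces; 4 have nonzero weight after conditioning:
  (Y=1, W=2, X=0, Z=1) weight 8/455
  (Y=2, W=1, X=1, Z=0) weight 1/56
  (Y=2, W=1, X=1, Z=3) weight 1/56
  (Y=3, W=0, X=0, Z=1) weight 3/455
Group by W:
  weight(W=0) = 3/455
  weight(W=1) = 1/28
  weight(W=2) = 8/455
Total weight = 3/455 + 1/28 + 8/455 = 109/1820
P(W=0 | obs) = 3/455 / 109/1820 = 12/109
P(W=1 | obs) = 1/28 / 109/1820 = 65/109
P(W=2 | obs) = 8/455 / 109/1820 = 32/109

P(W = 2 | obs) = 32/109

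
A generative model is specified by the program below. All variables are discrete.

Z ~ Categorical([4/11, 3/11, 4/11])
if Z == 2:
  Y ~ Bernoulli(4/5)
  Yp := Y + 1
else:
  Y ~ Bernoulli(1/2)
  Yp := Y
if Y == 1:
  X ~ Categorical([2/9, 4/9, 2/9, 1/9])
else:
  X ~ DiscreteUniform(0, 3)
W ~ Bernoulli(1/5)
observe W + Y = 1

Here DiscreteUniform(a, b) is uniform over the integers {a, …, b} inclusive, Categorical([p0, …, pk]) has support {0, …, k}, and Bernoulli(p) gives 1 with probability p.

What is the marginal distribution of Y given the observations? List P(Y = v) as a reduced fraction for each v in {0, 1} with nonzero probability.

P(Y=0) = 43/311, P(Y=1) = 268/311

Enumerate traces; 24 have nonzero weight after conditioning:
  (Z=0, Y=0, X=0, W=1) weight 1/110
  (Z=0, Y=0, X=1, W=1) weight 1/110
  (Z=0, Y=0, X=2, W=1) weight 1/110
  (Z=0, Y=0, X=3, W=1) weight 1/110
  (Z=0, Y=1, X=0, W=0) weight 16/495
  (Z=0, Y=1, X=1, W=0) weight 32/495
  (Z=0, Y=1, X=2, W=0) weight 16/495
  (Z=0, Y=1, X=3, W=0) weight 8/495
  … 16 more
Group by Y:
  weight(Y=0) = 43/550
  weight(Y=1) = 134/275
Total weight = 43/550 + 134/275 = 311/550
P(Y=0 | obs) = 43/550 / 311/550 = 43/311
P(Y=1 | obs) = 134/275 / 311/550 = 268/311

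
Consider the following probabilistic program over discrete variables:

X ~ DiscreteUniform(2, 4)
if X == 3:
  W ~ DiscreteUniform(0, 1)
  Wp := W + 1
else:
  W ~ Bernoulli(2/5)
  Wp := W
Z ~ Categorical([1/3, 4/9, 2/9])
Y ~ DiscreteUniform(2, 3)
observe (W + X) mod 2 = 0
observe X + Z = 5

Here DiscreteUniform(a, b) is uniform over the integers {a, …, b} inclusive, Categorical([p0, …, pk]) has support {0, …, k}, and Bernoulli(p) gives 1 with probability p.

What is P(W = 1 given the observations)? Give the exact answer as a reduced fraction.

P(W = 1 | obs) = 5/17

Enumerate traces; 4 have nonzero weight after conditioning:
  (X=3, W=1, Z=2, Y=2) weight 1/54
  (X=3, W=1, Z=2, Y=3) weight 1/54
  (X=4, W=0, Z=1, Y=2) weight 2/45
  (X=4, W=0, Z=1, Y=3) weight 2/45
Group by W:
  weight(W=0) = 4/45
  weight(W=1) = 1/27
Total weight = 4/45 + 1/27 = 17/135
P(W=0 | obs) = 4/45 / 17/135 = 12/17
P(W=1 | obs) = 1/27 / 17/135 = 5/17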